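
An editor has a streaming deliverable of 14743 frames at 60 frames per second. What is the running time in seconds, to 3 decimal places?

245.717 seconds

Running time = 14743 × 1/60 = 14743/60 s ≈ 245.717 s.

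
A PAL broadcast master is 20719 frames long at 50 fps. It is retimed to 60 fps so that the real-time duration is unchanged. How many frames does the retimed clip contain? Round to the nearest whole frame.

24863 frames

Frames at target rate = 20719 × (60) / (50) = 124314/5 ≈ 24862.800.
Nearest whole frame: 24863.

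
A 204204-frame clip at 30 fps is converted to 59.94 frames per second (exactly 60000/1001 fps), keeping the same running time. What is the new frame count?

408000 frames

Target frames = source frames × (target rate / source rate) = 204204 × (60000/1001)/(30) = 204204 × 2000/1001 = 408000.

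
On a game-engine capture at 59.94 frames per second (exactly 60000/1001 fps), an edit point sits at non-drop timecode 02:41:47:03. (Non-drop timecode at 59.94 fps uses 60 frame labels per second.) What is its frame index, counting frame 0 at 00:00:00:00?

Total seconds to the label: (2 × 3600 + 41 × 60 + 47) = 9707.
Frame index = 9707 × 60 + 3 = 582423.

frame 582423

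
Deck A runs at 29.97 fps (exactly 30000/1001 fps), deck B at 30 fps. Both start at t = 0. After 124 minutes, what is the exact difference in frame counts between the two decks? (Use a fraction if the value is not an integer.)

223200/1001 frames

124 min = 7440 s.
A emits 30000/1001 × 7440 = 223200000/1001 frames; B emits 30 × 7440 = 223200.
Difference = 223200/1001 frames (≈ 222.9770); B is ahead of A.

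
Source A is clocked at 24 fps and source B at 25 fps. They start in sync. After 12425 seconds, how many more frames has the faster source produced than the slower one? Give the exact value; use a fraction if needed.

12425 frames

A emits 24 × 12425 = 298200 frames; B emits 25 × 12425 = 310625.
Difference = 12425 frames; B is ahead of A.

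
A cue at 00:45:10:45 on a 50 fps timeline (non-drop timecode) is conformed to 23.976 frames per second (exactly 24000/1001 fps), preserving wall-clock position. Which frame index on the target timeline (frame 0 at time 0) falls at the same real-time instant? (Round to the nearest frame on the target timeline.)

frame 64997

Source frame index: (0×3600 + 45×60 + 10) × 50 + 45 = 135545.
Real time: 135545 / (50) = 27109/10 s.
Target frame: (27109/10) × (24000/1001) = 65061600/1001 ≈ 64996.603 → 64997.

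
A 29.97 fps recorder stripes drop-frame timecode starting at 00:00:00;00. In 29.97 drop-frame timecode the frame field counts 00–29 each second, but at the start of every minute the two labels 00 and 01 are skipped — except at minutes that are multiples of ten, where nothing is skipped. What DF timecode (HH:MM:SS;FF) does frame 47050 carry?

Each 10-minute DF block holds 10 × 60 × 30 − 9 × 2 = 17982 frames. 47050 ÷ 17982 → 2 full blocks, remainder 11086.
Within the partial block the first minute is 1800 frames and each further minute 1798, so 6 further minute boundaries passed. Total skipped labels = 18 × 2 + 2 × 6 = 48.
Non-drop label index = 47050 + 48 = 47098; at 30 labels/s that is 00:26:09:28, i.e. DF 00:26:09;28.

00:26:09;28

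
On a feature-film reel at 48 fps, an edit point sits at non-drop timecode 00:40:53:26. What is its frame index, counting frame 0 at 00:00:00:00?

Total seconds to the label: (0 × 3600 + 40 × 60 + 53) = 2453.
Frame index = 2453 × 48 + 26 = 117770.

117770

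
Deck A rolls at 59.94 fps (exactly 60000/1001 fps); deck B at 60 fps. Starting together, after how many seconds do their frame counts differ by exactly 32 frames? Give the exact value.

8008/15 seconds

The gap grows by |60 − 60000/1001| = 60/1001 frames per second.
Time for a 32-frame gap: 32 ÷ (60/1001) = 8008/15 s.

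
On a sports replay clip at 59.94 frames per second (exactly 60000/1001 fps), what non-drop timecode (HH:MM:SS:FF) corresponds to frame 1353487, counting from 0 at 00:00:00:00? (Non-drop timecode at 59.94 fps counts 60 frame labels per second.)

1353487 ÷ 60 = 22558 full seconds, remainder 7 frames.
22558 s = 6 h 15 min 58 s.
Timecode: 06:15:58:07.

06:15:58:07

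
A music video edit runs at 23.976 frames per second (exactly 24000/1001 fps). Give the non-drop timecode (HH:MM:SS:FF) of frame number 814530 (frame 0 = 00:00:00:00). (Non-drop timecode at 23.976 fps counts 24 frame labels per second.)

09:25:38:18

814530 ÷ 24 = 33938 full seconds, remainder 18 frames.
33938 s = 9 h 25 min 38 s.
Timecode: 09:25:38:18.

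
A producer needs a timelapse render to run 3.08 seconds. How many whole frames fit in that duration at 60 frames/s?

184 frames

Frames = 3.08 × 60 = 924/5 ≈ 184.8000.
Complete frames: 184.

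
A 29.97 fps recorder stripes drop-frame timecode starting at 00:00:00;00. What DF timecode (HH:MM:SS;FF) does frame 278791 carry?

Each 10-minute DF block holds 10 × 60 × 30 − 9 × 2 = 17982 frames. 278791 ÷ 17982 → 15 full blocks, remainder 9061.
Within the partial block the first minute is 1800 frames and each further minute 1798, so 5 further minute boundaries passed. Total skipped labels = 18 × 15 + 2 × 5 = 280.
Non-drop label index = 278791 + 280 = 279071; at 30 labels/s that is 02:35:02:11, i.e. DF 02:35:02;11.

02:35:02;11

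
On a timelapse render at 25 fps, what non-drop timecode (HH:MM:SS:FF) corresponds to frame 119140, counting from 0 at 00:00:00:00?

119140 ÷ 25 = 4765 full seconds, remainder 15 frames.
4765 s = 1 h 19 min 25 s.
Timecode: 01:19:25:15.

01:19:25:15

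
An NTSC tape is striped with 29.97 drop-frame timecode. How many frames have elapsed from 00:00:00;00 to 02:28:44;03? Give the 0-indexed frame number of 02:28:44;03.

Complete 10-minute blocks: 14, each 17982 frames → 251748.
Remaining 8 whole minutes in the current block: 1800 + 7 × 1798 = 14386 frames.
Within the current minute: 44 × 30 + 3 − 2 = 1321 (labels ;00/;01 skipped at this minute). Total = 251748 + 14386 + 1321 = 267455.

267455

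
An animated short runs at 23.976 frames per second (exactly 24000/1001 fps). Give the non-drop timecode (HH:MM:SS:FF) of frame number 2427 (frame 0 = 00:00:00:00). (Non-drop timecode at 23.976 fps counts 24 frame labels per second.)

00:01:41:03

2427 ÷ 24 = 101 full seconds, remainder 3 frames.
101 s = 0 h 1 min 41 s.
Timecode: 00:01:41:03.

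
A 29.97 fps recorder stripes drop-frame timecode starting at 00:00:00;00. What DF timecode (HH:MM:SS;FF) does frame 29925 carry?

00:16:38;15

Ten DF minutes hold 17982 frames, so frame 29925 lies in block 1 (frames 17982–35963) with 11943 frames into that block.
The block's first minute is 1800 frames and the rest 1798 each; 11943 frames reaches minute 6, so 1 × 18 + 6 × 2 = 30 labels have been skipped so far.
Adding those back, label number 29925 + 30 = 29955 at 30 labels/s is 998 s + 15 f = 0 h 16 min 38 s frame 15, i.e. 00:16:38;15.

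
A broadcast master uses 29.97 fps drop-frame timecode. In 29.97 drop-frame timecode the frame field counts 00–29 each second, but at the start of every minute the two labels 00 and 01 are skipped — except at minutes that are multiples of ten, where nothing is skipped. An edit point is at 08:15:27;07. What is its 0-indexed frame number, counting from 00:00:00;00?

890925

Complete 10-minute blocks: 49, each 17982 frames → 881118.
Remaining 5 whole minutes in the current block: 1800 + 4 × 1798 = 8992 frames.
Within the current minute: 27 × 30 + 7 − 2 = 815 (labels ;00/;01 skipped at this minute). Total = 881118 + 8992 + 815 = 890925.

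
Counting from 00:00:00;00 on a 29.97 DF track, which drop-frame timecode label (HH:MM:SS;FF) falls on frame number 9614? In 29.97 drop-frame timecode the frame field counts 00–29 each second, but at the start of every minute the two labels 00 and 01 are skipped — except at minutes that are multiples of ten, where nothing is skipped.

00:05:20;24

Ten DF minutes hold 17982 frames, so frame 9614 lies in block 0 (frames 0–17981) with 9614 frames into that block.
The block's first minute is 1800 frames and the rest 1798 each; 9614 frames reaches minute 5, so 0 × 18 + 5 × 2 = 10 labels have been skipped so far.
Adding those back, label number 9614 + 10 = 9624 at 30 labels/s is 320 s + 24 f = 0 h 5 min 20 s frame 24, i.e. 00:05:20;24.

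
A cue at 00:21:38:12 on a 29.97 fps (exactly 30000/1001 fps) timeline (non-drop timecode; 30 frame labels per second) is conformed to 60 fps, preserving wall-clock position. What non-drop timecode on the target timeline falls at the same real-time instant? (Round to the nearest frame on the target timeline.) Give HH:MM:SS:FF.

00:21:39:42

Source frame index: (0×3600 + 21×60 + 38) × 30 + 12 = 38952.
Real time: 38952 / (30000/1001) = 1624623/1250 s.
Target frame: (1624623/1250) × (60) = 9747738/125 ≈ 77981.904 → 77982.
At 60 labels/s: frame 77982 → 00:21:39:42.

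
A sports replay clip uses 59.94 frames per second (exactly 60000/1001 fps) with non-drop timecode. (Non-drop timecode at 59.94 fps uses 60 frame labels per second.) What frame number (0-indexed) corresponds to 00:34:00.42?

Total seconds to the label: (0 × 3600 + 34 × 60 + 0) = 2040.
Frame index = 2040 × 60 + 42 = 122442.

frame 122442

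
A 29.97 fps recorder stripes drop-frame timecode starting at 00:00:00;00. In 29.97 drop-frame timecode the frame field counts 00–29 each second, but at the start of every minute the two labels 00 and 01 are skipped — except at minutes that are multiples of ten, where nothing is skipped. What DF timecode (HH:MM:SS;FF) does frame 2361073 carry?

21:53:01;07

Ten DF minutes hold 17982 frames, so frame 2361073 lies in block 131 (frames 2355642–2373623) with 5431 frames into that block.
The block's first minute is 1800 frames and the rest 1798 each; 5431 frames reaches minute 3, so 131 × 18 + 3 × 2 = 2364 labels have been skipped so far.
Adding those back, label number 2361073 + 2364 = 2363437 at 30 labels/s is 78781 s + 7 f = 21 h 53 min 1 s frame 7, i.e. 21:53:01;07.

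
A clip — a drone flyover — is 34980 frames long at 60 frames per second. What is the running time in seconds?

Running time = 34980 / (60) = 583 s.

583 seconds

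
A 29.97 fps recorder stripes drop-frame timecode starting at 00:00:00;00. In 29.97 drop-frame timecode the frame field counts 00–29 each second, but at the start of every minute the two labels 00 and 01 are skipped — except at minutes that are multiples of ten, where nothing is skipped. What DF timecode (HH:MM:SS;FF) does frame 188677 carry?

Each 10-minute DF block holds 10 × 60 × 30 − 9 × 2 = 17982 frames. 188677 ÷ 17982 → 10 full blocks, remainder 8857.
Within the partial block the first minute is 1800 frames and each further minute 1798, so 4 further minute boundaries passed. Total skipped labels = 18 × 10 + 2 × 4 = 188.
Non-drop label index = 188677 + 188 = 188865; at 30 labels/s that is 01:44:55:15, i.e. DF 01:44:55;15.

01:44:55;15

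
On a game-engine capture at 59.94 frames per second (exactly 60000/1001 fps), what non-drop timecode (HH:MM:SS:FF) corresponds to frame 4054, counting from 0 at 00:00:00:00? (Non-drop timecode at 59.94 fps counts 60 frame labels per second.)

00:01:07:34

4054 ÷ 60 = 67 full seconds, remainder 34 frames.
67 s = 0 h 1 min 7 s.
Timecode: 00:01:07:34.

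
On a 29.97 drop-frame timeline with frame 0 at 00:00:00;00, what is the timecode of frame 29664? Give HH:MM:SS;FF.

00:16:29;24

Ten DF minutes hold 17982 frames, so frame 29664 lies in block 1 (frames 17982–35963) with 11682 frames into that block.
The block's first minute is 1800 frames and the rest 1798 each; 11682 frames reaches minute 6, so 1 × 18 + 6 × 2 = 30 labels have been skipped so far.
Adding those back, label number 29664 + 30 = 29694 at 30 labels/s is 989 s + 24 f = 0 h 16 min 29 s frame 24, i.e. 00:16:29;24.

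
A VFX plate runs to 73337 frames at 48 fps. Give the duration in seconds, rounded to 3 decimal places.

1527.854 seconds

Running time = 73337 × 1/48 = 73337/48 s ≈ 1527.854 s.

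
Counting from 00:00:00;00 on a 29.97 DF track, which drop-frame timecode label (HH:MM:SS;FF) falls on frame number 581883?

Each 10-minute DF block holds 10 × 60 × 30 − 9 × 2 = 17982 frames. 581883 ÷ 17982 → 32 full blocks, remainder 6459.
Within the partial block the first minute is 1800 frames and each further minute 1798, so 3 further minute boundaries passed. Total skipped labels = 18 × 32 + 2 × 3 = 582.
Non-drop label index = 581883 + 582 = 582465; at 30 labels/s that is 05:23:35:15, i.e. DF 05:23:35;15.

05:23:35;15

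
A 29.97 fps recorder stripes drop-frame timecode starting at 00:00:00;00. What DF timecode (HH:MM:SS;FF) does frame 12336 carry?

Ten DF minutes hold 17982 frames, so frame 12336 lies in block 0 (frames 0–17981) with 12336 frames into that block.
The block's first minute is 1800 frames and the rest 1798 each; 12336 frames reaches minute 6, so 0 × 18 + 6 × 2 = 12 labels have been skipped so far.
Adding those back, label number 12336 + 12 = 12348 at 30 labels/s is 411 s + 18 f = 0 h 6 min 51 s frame 18, i.e. 00:06:51;18.

00:06:51;18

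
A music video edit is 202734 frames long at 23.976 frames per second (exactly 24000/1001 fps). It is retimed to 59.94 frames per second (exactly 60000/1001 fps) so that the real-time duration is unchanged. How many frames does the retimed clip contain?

Frames at target rate = 202734 × (60000/1001) / (24000/1001) = 506835.

506835 frames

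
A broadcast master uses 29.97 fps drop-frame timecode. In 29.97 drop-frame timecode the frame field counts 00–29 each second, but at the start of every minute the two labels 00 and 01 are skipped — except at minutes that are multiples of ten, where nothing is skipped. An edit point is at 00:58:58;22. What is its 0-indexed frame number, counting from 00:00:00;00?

106056

Complete 10-minute blocks: 5, each 17982 frames → 89910.
Remaining 8 whole minutes in the current block: 1800 + 7 × 1798 = 14386 frames.
Within the current minute: 58 × 30 + 22 − 2 = 1760 (labels ;00/;01 skipped at this minute). Total = 89910 + 14386 + 1760 = 106056.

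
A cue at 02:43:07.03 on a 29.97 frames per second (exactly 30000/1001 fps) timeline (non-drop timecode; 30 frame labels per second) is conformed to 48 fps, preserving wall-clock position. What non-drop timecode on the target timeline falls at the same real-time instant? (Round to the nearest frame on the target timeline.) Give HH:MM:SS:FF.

Source frame index: (2×3600 + 43×60 + 7) × 30 + 3 = 293613.
Real time: 293613 / (30000/1001) = 97968871/10000 s.
Target frame: (97968871/10000) × (48) = 293906613/625 ≈ 470250.581 → 470251.
At 48 labels/s: frame 470251 → 02:43:16:43.

02:43:16:43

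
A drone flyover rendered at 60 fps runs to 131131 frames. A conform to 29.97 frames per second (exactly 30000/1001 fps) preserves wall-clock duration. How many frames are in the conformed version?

Target frames = source frames × (target rate / source rate) = 131131 × (30000/1001)/(60) = 131131 × 500/1001 = 65500.

65500 frames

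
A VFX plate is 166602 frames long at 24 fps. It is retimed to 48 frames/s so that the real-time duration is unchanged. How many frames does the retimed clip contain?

Frames at target rate = 166602 × (48) / (24) = 333204.

333204 frames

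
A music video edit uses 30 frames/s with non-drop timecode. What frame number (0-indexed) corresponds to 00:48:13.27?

Total seconds to the label: (0 × 3600 + 48 × 60 + 13) = 2893.
Frame index = 2893 × 30 + 27 = 86817.

frame 86817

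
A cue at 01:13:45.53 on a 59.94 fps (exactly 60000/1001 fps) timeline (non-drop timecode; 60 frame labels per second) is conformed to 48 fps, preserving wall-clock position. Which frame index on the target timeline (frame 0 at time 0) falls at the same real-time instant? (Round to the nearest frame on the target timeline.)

frame 212655

Source frame index: (1×3600 + 13×60 + 45) × 60 + 53 = 265553.
Real time: 265553 / (60000/1001) = 265818553/60000 s.
Target frame: (265818553/60000) × (48) = 265818553/1250 ≈ 212654.842 → 212655.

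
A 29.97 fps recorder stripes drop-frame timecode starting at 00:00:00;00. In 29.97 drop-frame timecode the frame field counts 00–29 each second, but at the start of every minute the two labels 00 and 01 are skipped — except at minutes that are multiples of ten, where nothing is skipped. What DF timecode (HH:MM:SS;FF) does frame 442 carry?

00:00:14;22

Ten DF minutes hold 17982 frames, so frame 442 lies in block 0 (frames 0–17981) with 442 frames into that block.
The block's first minute is 1800 frames and the rest 1798 each; 442 frames reaches minute 0, so 0 × 18 + 0 × 2 = 0 labels have been skipped so far.
Adding those back, label number 442 + 0 = 442 at 30 labels/s is 14 s + 22 f = 0 h 0 min 14 s frame 22, i.e. 00:00:14;22.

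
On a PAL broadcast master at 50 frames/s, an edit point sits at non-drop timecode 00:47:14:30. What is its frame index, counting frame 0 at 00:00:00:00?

141730

Total seconds to the label: (0 × 3600 + 47 × 60 + 14) = 2834.
Frame index = 2834 × 50 + 30 = 141730.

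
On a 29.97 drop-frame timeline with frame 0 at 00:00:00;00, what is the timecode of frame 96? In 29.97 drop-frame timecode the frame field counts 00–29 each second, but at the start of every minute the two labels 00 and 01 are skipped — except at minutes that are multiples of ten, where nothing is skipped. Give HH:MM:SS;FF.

00:00:03;06

Each 10-minute DF block holds 10 × 60 × 30 − 9 × 2 = 17982 frames. 96 ÷ 17982 → 0 full blocks, remainder 96.
Within the partial block the first minute is 1800 frames and each further minute 1798, so 0 further minute boundaries passed. Total skipped labels = 18 × 0 + 2 × 0 = 0.
Non-drop label index = 96 + 0 = 96; at 30 labels/s that is 00:00:03:06, i.e. DF 00:00:03;06.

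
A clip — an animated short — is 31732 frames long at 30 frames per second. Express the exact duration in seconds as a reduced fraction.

Running time = 31732 ÷ (30) = 31732 × 1/30 = 15866/15 s.

15866/15 seconds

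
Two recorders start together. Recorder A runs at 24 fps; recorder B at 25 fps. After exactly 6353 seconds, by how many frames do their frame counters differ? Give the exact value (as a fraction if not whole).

A emits 24 × 6353 = 152472 frames; B emits 25 × 6353 = 158825.
Difference = 6353 frames; B is ahead of A.

6353 frames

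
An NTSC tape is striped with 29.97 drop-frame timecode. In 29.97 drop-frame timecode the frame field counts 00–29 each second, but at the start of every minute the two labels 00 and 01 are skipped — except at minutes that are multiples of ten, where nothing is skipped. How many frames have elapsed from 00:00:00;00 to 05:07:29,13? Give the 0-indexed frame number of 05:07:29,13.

552929

As if non-drop at 30 labels/s: (5 × 3600 + 7 × 60 + 29) × 30 + 13 = 553483.
Minute boundaries passed: 307; those not divisible by 10: 307 − 30 = 277; dropped labels = 2 × 277 = 554.
Actual frame index = 553483 − 554 = 552929.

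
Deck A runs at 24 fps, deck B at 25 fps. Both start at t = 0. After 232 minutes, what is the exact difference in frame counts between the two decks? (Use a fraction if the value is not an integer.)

13920 frames

232 min = 13920 s.
A emits 24 × 13920 = 334080 frames; B emits 25 × 13920 = 348000.
Difference = 13920 frames; B is ahead of A.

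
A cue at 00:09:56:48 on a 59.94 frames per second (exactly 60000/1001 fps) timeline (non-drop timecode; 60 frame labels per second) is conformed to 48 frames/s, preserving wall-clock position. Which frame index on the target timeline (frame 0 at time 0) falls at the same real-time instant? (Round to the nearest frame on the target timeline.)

frame 28675

Source frame index: (0×3600 + 9×60 + 56) × 60 + 48 = 35808.
Real time: 35808 / (60000/1001) = 373373/625 s.
Target frame: (373373/625) × (48) = 17921904/625 ≈ 28675.046 → 28675.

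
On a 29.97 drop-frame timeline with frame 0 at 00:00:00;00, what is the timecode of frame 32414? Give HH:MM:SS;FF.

00:18:01;18

Ten DF minutes hold 17982 frames, so frame 32414 lies in block 1 (frames 17982–35963) with 14432 frames into that block.
The block's first minute is 1800 frames and the rest 1798 each; 14432 frames reaches minute 8, so 1 × 18 + 8 × 2 = 34 labels have been skipped so far.
Adding those back, label number 32414 + 34 = 32448 at 30 labels/s is 1081 s + 18 f = 0 h 18 min 1 s frame 18, i.e. 00:18:01;18.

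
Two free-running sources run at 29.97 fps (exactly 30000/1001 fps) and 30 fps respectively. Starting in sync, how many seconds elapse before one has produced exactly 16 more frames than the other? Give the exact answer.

8008/15 seconds

The gap grows by |30 − 30000/1001| = 30/1001 frames per second.
Time for a 16-frame gap: 16 ÷ (30/1001) = 8008/15 s.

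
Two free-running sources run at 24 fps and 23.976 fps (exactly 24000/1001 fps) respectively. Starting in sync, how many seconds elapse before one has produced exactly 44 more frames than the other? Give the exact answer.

The gap grows by |24000/1001 − 24| = 24/1001 frames per second.
Time for a 44-frame gap: 44 ÷ (24/1001) = 11011/6 s.

11011/6 seconds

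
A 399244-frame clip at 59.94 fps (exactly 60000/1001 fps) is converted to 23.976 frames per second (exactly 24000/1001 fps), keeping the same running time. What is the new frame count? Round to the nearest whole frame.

Frames at target rate = 399244 × (24000/1001) / (60000/1001) = 798488/5 ≈ 159697.600.
Nearest whole frame: 159698.

159698 frames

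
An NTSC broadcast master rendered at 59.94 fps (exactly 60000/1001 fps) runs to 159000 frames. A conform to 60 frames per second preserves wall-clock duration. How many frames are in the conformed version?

159159 frames

Target frames = source frames × (target rate / source rate) = 159000 × (60)/(60000/1001) = 159000 × 1001/1000 = 159159.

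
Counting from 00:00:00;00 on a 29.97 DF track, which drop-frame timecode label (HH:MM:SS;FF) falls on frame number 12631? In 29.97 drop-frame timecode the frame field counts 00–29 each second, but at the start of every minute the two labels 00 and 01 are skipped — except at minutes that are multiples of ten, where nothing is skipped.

00:07:01;15

Ten DF minutes hold 17982 frames, so frame 12631 lies in block 0 (frames 0–17981) with 12631 frames into that block.
The block's first minute is 1800 frames and the rest 1798 each; 12631 frames reaches minute 7, so 0 × 18 + 7 × 2 = 14 labels have been skipped so far.
Adding those back, label number 12631 + 14 = 12645 at 30 labels/s is 421 s + 15 f = 0 h 7 min 1 s frame 15, i.e. 00:07:01;15.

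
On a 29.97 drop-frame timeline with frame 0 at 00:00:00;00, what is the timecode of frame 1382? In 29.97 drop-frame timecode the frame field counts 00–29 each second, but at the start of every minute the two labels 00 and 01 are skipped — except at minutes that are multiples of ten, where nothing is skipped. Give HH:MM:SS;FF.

Ten DF minutes hold 17982 frames, so frame 1382 lies in block 0 (frames 0–17981) with 1382 frames into that block.
The block's first minute is 1800 frames and the rest 1798 each; 1382 frames reaches minute 0, so 0 × 18 + 0 × 2 = 0 labels have been skipped so far.
Adding those back, label number 1382 + 0 = 1382 at 30 labels/s is 46 s + 2 f = 0 h 0 min 46 s frame 2, i.e. 00:00:46;02.

00:00:46;02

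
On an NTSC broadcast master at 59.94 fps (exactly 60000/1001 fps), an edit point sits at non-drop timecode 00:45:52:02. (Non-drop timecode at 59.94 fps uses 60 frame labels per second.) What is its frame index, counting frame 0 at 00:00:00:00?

Total seconds to the label: (0 × 3600 + 45 × 60 + 52) = 2752.
Frame index = 2752 × 60 + 2 = 165122.

165122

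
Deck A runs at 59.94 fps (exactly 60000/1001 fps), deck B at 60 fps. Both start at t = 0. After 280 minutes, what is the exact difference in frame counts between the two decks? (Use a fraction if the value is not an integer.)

280 min = 16800 s.
A emits 60000/1001 × 16800 = 144000000/143 frames; B emits 60 × 16800 = 1008000.
Difference = 144000/143 frames (≈ 1006.9930); B is ahead of A.

144000/143 frames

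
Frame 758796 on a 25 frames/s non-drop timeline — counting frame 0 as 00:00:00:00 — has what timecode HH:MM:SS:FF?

758796 ÷ 25 = 30351 full seconds, remainder 21 frames.
30351 s = 8 h 25 min 51 s.
Timecode: 08:25:51:21.

08:25:51:21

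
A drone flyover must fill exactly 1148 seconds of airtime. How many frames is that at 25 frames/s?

Frames = 1148 × 25 = 28700.

28700 frames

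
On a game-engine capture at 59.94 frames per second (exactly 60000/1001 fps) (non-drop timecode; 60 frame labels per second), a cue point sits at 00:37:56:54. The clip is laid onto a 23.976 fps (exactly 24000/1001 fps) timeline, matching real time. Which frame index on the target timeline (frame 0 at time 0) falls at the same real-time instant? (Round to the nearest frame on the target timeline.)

Source frame index: (0×3600 + 37×60 + 56) × 60 + 54 = 136614.
Real time: 136614 / (60000/1001) = 22791769/10000 s.
Target frame: (22791769/10000) × (24000/1001) = 273228/5 ≈ 54645.600 → 54646.

frame 54646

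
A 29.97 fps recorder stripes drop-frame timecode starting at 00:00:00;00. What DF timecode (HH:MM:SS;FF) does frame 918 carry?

00:00:30;18

Each 10-minute DF block holds 10 × 60 × 30 − 9 × 2 = 17982 frames. 918 ÷ 17982 → 0 full blocks, remainder 918.
Within the partial block the first minute is 1800 frames and each further minute 1798, so 0 further minute boundaries passed. Total skipped labels = 18 × 0 + 2 × 0 = 0.
Non-drop label index = 918 + 0 = 918; at 30 labels/s that is 00:00:30:18, i.e. DF 00:00:30;18.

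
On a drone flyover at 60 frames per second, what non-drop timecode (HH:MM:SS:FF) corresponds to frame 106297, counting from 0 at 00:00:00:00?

00:29:31:37

106297 ÷ 60 = 1771 full seconds, remainder 37 frames.
1771 s = 0 h 29 min 31 s.
Timecode: 00:29:31:37.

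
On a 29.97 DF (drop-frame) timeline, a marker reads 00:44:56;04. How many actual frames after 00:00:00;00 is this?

Complete 10-minute blocks: 4, each 17982 frames → 71928.
Remaining 4 whole minutes in the current block: 1800 + 3 × 1798 = 7194 frames.
Within the current minute: 56 × 30 + 4 − 2 = 1682 (labels ;00/;01 skipped at this minute). Total = 71928 + 7194 + 1682 = 80804.

80804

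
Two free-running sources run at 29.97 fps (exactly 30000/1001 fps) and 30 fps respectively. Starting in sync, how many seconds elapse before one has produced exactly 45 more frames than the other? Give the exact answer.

1501.5 seconds

The gap grows by |30 − 30000/1001| = 30/1001 frames per second.
Time for a 45-frame gap: 45 ÷ (30/1001) = 1501.5 s.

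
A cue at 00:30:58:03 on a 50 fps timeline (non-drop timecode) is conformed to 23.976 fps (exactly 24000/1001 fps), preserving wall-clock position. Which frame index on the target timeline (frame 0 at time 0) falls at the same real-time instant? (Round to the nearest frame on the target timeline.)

frame 44549

Source frame index: (0×3600 + 30×60 + 58) × 50 + 3 = 92903.
Real time: 92903 / (50) = 92903/50 s.
Target frame: (92903/50) × (24000/1001) = 44593440/1001 ≈ 44548.891 → 44549.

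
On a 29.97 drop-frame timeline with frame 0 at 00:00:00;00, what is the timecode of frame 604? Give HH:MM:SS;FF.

Each 10-minute DF block holds 10 × 60 × 30 − 9 × 2 = 17982 frames. 604 ÷ 17982 → 0 full blocks, remainder 604.
Within the partial block the first minute is 1800 frames and each further minute 1798, so 0 further minute boundaries passed. Total skipped labels = 18 × 0 + 2 × 0 = 0.
Non-drop label index = 604 + 0 = 604; at 30 labels/s that is 00:00:20:04, i.e. DF 00:00:20;04.

00:00:20;04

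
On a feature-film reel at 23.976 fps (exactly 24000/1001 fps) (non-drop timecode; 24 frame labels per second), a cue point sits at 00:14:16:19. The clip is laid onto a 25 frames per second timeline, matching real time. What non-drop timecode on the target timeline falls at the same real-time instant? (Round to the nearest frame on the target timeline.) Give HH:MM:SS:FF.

00:14:17:16

Source frame index: (0×3600 + 14×60 + 16) × 24 + 19 = 20563.
Real time: 20563 / (24000/1001) = 20583563/24000 s.
Target frame: (20583563/24000) × (25) = 20583563/960 ≈ 21441.211 → 21441.
At 25 labels/s: frame 21441 → 00:14:17:16.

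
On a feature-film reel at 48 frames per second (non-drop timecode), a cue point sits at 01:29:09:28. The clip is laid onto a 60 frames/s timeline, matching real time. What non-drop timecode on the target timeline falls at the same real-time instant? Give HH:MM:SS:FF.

01:29:09:35

Source frame index: (1×3600 + 29×60 + 9) × 48 + 28 = 256780.
Real time: 256780 / (48) = 64195/12 s.
Target frame: (64195/12) × (60) = 320975.
At 60 labels/s: frame 320975 → 01:29:09:35.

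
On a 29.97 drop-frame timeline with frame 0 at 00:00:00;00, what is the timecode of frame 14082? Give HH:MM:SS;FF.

00:07:49;26

Each 10-minute DF block holds 10 × 60 × 30 − 9 × 2 = 17982 frames. 14082 ÷ 17982 → 0 full blocks, remainder 14082.
Within the partial block the first minute is 1800 frames and each further minute 1798, so 7 further minute boundaries passed. Total skipped labels = 18 × 0 + 2 × 7 = 14.
Non-drop label index = 14082 + 14 = 14096; at 30 labels/s that is 00:07:49:26, i.e. DF 00:07:49;26.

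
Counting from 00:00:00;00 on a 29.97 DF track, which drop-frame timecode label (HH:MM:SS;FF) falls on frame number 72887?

00:40:31;29

Ten DF minutes hold 17982 frames, so frame 72887 lies in block 4 (frames 71928–89909) with 959 frames into that block.
The block's first minute is 1800 frames and the rest 1798 each; 959 frames reaches minute 0, so 4 × 18 + 0 × 2 = 72 labels have been skipped so far.
Adding those back, label number 72887 + 72 = 72959 at 30 labels/s is 2431 s + 29 f = 0 h 40 min 31 s frame 29, i.e. 00:40:31;29.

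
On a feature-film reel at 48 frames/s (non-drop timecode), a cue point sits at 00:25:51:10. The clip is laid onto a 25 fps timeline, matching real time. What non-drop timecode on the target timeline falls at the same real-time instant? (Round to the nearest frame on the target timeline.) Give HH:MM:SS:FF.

00:25:51:05

Source frame index: (0×3600 + 25×60 + 51) × 48 + 10 = 74458.
Real time: 74458 / (48) = 37229/24 s.
Target frame: (37229/24) × (25) = 930725/24 ≈ 38780.208 → 38780.
At 25 labels/s: frame 38780 → 00:25:51:05.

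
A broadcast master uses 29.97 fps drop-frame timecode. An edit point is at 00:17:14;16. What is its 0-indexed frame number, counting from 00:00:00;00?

31004

As if non-drop at 30 labels/s: (0 × 3600 + 17 × 60 + 14) × 30 + 16 = 31036.
Minute boundaries passed: 17; those not divisible by 10: 17 − 1 = 16; dropped labels = 2 × 16 = 32.
Actual frame index = 31036 − 32 = 31004.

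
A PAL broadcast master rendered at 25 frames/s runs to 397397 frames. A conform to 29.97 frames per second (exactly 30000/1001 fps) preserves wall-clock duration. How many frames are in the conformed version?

476400 frames

Target frames = source frames × (target rate / source rate) = 397397 × (30000/1001)/(25) = 397397 × 1200/1001 = 476400.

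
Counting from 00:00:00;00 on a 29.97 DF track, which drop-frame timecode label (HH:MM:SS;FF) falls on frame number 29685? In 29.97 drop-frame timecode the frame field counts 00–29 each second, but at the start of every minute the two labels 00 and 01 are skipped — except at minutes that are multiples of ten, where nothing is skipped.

00:16:30;15

Ten DF minutes hold 17982 frames, so frame 29685 lies in block 1 (frames 17982–35963) with 11703 frames into that block.
The block's first minute is 1800 frames and the rest 1798 each; 11703 frames reaches minute 6, so 1 × 18 + 6 × 2 = 30 labels have been skipped so far.
Adding those back, label number 29685 + 30 = 29715 at 30 labels/s is 990 s + 15 f = 0 h 16 min 30 s frame 15, i.e. 00:16:30;15.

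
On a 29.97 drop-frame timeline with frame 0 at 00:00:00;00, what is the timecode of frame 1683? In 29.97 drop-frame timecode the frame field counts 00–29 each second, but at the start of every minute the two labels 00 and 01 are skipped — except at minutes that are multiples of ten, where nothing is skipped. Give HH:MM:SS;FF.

Each 10-minute DF block holds 10 × 60 × 30 − 9 × 2 = 17982 frames. 1683 ÷ 17982 → 0 full blocks, remainder 1683.
Within the partial block the first minute is 1800 frames and each further minute 1798, so 0 further minute boundaries passed. Total skipped labels = 18 × 0 + 2 × 0 = 0.
Non-drop label index = 1683 + 0 = 1683; at 30 labels/s that is 00:00:56:03, i.e. DF 00:00:56;03.

00:00:56;03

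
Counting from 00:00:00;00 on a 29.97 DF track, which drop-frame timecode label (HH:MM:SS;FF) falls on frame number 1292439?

11:58:44;13

Ten DF minutes hold 17982 frames, so frame 1292439 lies in block 71 (frames 1276722–1294703) with 15717 frames into that block.
The block's first minute is 1800 frames and the rest 1798 each; 15717 frames reaches minute 8, so 71 × 18 + 8 × 2 = 1294 labels have been skipped so far.
Adding those back, label number 1292439 + 1294 = 1293733 at 30 labels/s is 43124 s + 13 f = 11 h 58 min 44 s frame 13, i.e. 11:58:44;13.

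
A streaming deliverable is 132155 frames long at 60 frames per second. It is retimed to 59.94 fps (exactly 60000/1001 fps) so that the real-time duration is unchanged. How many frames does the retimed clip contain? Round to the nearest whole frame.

132023 frames

Frames at target rate = 132155 × (60000/1001) / (60) = 132155000/1001 ≈ 132022.977.
Nearest whole frame: 132023.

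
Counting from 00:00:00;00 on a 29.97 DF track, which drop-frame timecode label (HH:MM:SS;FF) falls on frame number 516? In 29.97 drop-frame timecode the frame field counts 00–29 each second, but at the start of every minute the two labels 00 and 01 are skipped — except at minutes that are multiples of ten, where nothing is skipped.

Each 10-minute DF block holds 10 × 60 × 30 − 9 × 2 = 17982 frames. 516 ÷ 17982 → 0 full blocks, remainder 516.
Within the partial block the first minute is 1800 frames and each further minute 1798, so 0 further minute boundaries passed. Total skipped labels = 18 × 0 + 2 × 0 = 0.
Non-drop label index = 516 + 0 = 516; at 30 labels/s that is 00:00:17:06, i.e. DF 00:00:17;06.

00:00:17;06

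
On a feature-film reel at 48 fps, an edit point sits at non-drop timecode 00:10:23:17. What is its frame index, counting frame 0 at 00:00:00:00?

Total seconds to the label: (0 × 3600 + 10 × 60 + 23) = 623.
Frame index = 623 × 48 + 17 = 29921.

29921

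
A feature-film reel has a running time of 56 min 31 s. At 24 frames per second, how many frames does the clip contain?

81384 frames

56 min 31 s = 3391 s.
Frames = 3391 × 24 = 81384.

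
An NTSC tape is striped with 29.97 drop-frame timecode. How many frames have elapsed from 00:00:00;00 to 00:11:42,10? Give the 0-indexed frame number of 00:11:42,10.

Complete 10-minute blocks: 1, each 17982 frames → 17982.
Remaining 1 whole minute in the current block: 1800 + 0 × 1798 = 1800 frames.
Within the current minute: 42 × 30 + 10 − 2 = 1268 (labels ;00/;01 skipped at this minute). Total = 17982 + 1800 + 1268 = 21050.

21050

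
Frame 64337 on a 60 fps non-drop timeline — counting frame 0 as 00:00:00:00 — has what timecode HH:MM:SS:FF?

00:17:52:17

64337 ÷ 60 = 1072 full seconds, remainder 17 frames.
1072 s = 0 h 17 min 52 s.
Timecode: 00:17:52:17.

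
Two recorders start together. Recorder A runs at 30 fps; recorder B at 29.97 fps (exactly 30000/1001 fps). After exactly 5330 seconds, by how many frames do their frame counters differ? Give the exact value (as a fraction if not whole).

12300/77 frames

A emits 30 × 5330 = 159900 frames; B emits 30000/1001 × 5330 = 12300000/77.
Difference = 12300/77 frames (≈ 159.7403); B is behind A.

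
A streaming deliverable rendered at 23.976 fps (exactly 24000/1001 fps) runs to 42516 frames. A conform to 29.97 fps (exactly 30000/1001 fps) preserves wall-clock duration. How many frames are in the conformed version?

53145 frames

Target frames = source frames × (target rate / source rate) = 42516 × (30000/1001)/(24000/1001) = 42516 × 5/4 = 53145.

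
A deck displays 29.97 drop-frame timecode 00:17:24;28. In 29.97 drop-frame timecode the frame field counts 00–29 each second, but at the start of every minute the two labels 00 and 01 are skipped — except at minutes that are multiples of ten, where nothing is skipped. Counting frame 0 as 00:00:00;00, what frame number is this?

31316

Complete 10-minute blocks: 1, each 17982 frames → 17982.
Remaining 7 whole minutes in the current block: 1800 + 6 × 1798 = 12588 frames.
Within the current minute: 24 × 30 + 28 − 2 = 746 (labels ;00/;01 skipped at this minute). Total = 17982 + 12588 + 746 = 31316.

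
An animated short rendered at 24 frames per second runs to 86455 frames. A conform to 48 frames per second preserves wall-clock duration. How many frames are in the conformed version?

172910 frames

Target frames = source frames × (target rate / source rate) = 86455 × (48)/(24) = 86455 × 2 = 172910.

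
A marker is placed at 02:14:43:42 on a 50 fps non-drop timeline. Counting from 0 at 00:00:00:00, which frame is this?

frame 404192

Total seconds to the label: (2 × 3600 + 14 × 60 + 43) = 8083.
Frame index = 8083 × 50 + 42 = 404192.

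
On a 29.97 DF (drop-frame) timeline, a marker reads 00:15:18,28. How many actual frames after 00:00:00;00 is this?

27540

As if non-drop at 30 labels/s: (0 × 3600 + 15 × 60 + 18) × 30 + 28 = 27568.
Minute boundaries passed: 15; those not divisible by 10: 15 − 1 = 14; dropped labels = 2 × 14 = 28.
Actual frame index = 27568 − 28 = 27540.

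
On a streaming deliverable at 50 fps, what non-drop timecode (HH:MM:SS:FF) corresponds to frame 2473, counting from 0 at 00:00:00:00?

00:00:49:23

2473 ÷ 50 = 49 full seconds, remainder 23 frames.
49 s = 0 h 0 min 49 s.
Timecode: 00:00:49:23.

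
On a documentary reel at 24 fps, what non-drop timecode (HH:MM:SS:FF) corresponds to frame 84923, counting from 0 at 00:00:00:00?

00:58:58:11

84923 ÷ 24 = 3538 full seconds, remainder 11 frames.
3538 s = 0 h 58 min 58 s.
Timecode: 00:58:58:11.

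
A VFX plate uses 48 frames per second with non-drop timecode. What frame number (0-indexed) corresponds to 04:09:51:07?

frame 719575

Total seconds to the label: (4 × 3600 + 9 × 60 + 51) = 14991.
Frame index = 14991 × 48 + 7 = 719575.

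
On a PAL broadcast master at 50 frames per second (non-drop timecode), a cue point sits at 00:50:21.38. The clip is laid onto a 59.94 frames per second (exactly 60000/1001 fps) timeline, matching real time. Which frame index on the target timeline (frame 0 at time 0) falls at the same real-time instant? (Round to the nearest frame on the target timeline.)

frame 181124

Source frame index: (0×3600 + 50×60 + 21) × 50 + 38 = 151088.
Real time: 151088 / (50) = 75544/25 s.
Target frame: (75544/25) × (60000/1001) = 25900800/143 ≈ 181124.476 → 181124.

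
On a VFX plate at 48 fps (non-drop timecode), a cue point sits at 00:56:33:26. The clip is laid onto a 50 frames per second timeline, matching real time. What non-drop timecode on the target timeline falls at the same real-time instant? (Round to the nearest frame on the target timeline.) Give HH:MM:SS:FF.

00:56:33:27

Source frame index: (0×3600 + 56×60 + 33) × 48 + 26 = 162890.
Real time: 162890 / (48) = 81445/24 s.
Target frame: (81445/24) × (50) = 2036125/12 ≈ 169677.083 → 169677.
At 50 labels/s: frame 169677 → 00:56:33:27.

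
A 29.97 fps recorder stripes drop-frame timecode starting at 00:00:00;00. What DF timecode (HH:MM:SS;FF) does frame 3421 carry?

00:01:54;03

Ten DF minutes hold 17982 frames, so frame 3421 lies in block 0 (frames 0–17981) with 3421 frames into that block.
The block's first minute is 1800 frames and the rest 1798 each; 3421 frames reaches minute 1, so 0 × 18 + 1 × 2 = 2 labels have been skipped so far.
Adding those back, label number 3421 + 2 = 3423 at 30 labels/s is 114 s + 3 f = 0 h 1 min 54 s frame 3, i.e. 00:01:54;03.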